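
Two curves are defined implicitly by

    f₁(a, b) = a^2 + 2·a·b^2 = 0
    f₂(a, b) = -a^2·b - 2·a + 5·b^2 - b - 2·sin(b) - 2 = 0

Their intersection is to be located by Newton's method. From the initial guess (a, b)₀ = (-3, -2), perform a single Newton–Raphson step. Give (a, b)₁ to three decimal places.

At (-3, -2): F = (-15.000, 45.81859).
Jacobian J = [[2·a + 2·b^2, 4·a·b], [-2·a·b - 2, -a^2 + 10·b - 2·cos(b) - 1]].
At the point, J = [[2.000, 24.000], [-14.000, -29.16771]] (det J = 277.66459).
Solving J·Δ = −F gives Δ = (2.385, 0.426).
Then the next iterate is (a, b)₁ = (-0.615, -1.574).

(-0.615, -1.574)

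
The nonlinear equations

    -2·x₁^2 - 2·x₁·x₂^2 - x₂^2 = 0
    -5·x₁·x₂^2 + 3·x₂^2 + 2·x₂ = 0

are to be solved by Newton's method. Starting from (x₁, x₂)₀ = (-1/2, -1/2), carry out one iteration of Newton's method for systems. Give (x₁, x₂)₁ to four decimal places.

At (-1/2, -1/2): F = (-0.5000, 0.3750).
Jacobian J = [[-4·x₁ - 2·x₂^2, -4·x₁·x₂ - 2·x₂], [-5·x₂^2, -10·x₁·x₂ + 6·x₂ + 2]].
At the point, J = [[1.5000, 0.0000], [-1.2500, -3.5000]] (det J = -5.2500).
Solving J·Δ = −F gives Δ = (0.3333, -0.0119).
Then the next iterate is (x₁, x₂)₁ = (-0.1667, -0.5119).

(-0.1667, -0.5119)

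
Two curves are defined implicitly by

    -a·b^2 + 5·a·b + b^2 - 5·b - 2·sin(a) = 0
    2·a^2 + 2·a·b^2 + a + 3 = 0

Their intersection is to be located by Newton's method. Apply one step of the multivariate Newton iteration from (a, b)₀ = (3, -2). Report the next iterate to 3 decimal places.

At (3, -2): F = (-28.28224, 48.000).
Jacobian J = [[-b^2 + 5·b - 2·cos(a), -2·a·b + 5·a + 2·b - 5], [4·a + 2·b^2 + 1, 4·a·b]].
At the point, J = [[-12.02002, 18.000], [21.000, -24.000]] (det J = -89.51964).
Solving J·Δ = −F gives Δ = (-2.069, 0.190).
Then the next iterate is (a, b)₁ = (0.931, -1.810).

(0.931, -1.810)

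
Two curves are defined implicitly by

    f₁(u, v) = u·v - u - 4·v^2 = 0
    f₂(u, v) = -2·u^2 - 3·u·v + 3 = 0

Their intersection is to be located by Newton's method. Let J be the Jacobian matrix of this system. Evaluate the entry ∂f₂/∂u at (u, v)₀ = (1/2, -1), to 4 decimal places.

1.0000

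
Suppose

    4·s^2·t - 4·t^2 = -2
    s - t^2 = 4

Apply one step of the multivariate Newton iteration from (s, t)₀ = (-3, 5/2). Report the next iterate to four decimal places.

(-2.5669, -0.0634)

At (-3, 5/2): F = (67.0000, -13.2500).
Jacobian J = [[8·s·t, 4·s^2 - 8·t], [1, -2·t]].
At the point, J = [[-60.0000, 16.0000], [1.0000, -5.0000]] (det J = 284.0000).
Solving J·Δ = −F gives Δ = (0.4331, -2.5634).
Then the next iterate is (s, t)₁ = (-2.5669, -0.0634).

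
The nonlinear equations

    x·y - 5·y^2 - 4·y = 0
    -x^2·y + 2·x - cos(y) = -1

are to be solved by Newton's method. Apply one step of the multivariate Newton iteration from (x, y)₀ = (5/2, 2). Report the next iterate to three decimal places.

At (5/2, 2): F = (-23.000, -6.08385).
Jacobian J = [[y, x - 10·y - 4], [-2·x·y + 2, -x^2 + sin(y)]].
At the point, J = [[2.000, -21.500], [-8.000, -5.34070]] (det J = -182.68141).
Solving J·Δ = −F gives Δ = (-0.044, -1.074).
Then the next iterate is (x, y)₁ = (2.456, 0.926).

(2.456, 0.926)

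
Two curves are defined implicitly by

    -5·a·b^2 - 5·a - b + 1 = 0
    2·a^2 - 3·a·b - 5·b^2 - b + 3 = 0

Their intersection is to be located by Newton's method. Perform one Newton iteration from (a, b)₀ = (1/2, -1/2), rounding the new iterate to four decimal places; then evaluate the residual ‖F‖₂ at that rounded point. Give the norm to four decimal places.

3.9685

At (1/2, -1/2): F = (-1.6250, 3.5000).
Jacobian J = [[-5·b^2 - 5, -10·a·b - 1], [4·a - 3·b, -3·a - 10·b - 1]].
At the point, J = [[-6.2500, 1.5000], [3.5000, 2.5000]] (det J = -20.8750).
Solving J·Δ = −F gives Δ = (-0.4461, -0.7754).
Then the next iterate is (a, b)₁ = (0.0539, -1.2754).
Re-evaluating at (0.0539, -1.2754): F = (1.567519, -3.645783), so ‖F‖₂ = 3.9685.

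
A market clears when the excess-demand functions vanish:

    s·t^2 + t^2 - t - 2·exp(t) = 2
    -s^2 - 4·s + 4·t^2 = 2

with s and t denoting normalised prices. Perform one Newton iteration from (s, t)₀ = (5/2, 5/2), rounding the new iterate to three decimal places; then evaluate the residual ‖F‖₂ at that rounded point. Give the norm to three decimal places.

At (5/2, 5/2): F = (-6.98999, 6.750).
Jacobian J = [[t^2, 2·s·t + 2·t - 2·exp(t) - 1], [-2·s - 4, 8·t]].
At the point, J = [[6.250, -7.86499], [-9.000, 20.000]] (det J = 54.21511).
Solving J·Δ = −F gives Δ = (1.599, 0.382).
Then the next iterate is (s, t)₁ = (4.099, 2.882).
Re-evaluating at (4.099, 2.882): F = (1.77003, -1.97410), so ‖F‖₂ = 2.651.

2.651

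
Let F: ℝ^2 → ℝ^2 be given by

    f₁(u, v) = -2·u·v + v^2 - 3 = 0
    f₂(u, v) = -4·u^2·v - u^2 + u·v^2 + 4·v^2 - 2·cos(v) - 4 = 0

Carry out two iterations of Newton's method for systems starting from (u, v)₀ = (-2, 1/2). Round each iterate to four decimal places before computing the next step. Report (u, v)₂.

At (-2, 1/2): F = (-0.7500, -17.255165).
Jacobian J = [[-2·v, -2·u + 2·v], [-8·u·v - 2·u + v^2, -4·u^2 + 2·u·v + 8·v + 2·sin(v)]].
At the point, J = [[-1.0000, 5.0000], [12.2500, -13.041149]] (det J = -48.208851).
Solving J·Δ = −F gives Δ = (1.9925, 0.5485).
Then the next iterate is (u, v)₁ = (-0.0075, 1.0485).
Round to (-0.0075, 1.0485) and repeat: F = (-1.884920, -0.608872), J = [[-2.0970, 2.1120], [1.177262, 10.105399]].
Δ = (-0.7502, 0.1476), so (u, v)₂ = (-0.7577, 1.1961).

(-0.7577, 1.1961)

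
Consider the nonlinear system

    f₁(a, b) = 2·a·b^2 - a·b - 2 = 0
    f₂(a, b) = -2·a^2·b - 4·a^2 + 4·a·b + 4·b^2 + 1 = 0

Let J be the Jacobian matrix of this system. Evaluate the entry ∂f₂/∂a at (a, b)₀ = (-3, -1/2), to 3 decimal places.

16.000

∂f₂/∂a = -4·a·b - 8·a + 4·b.
At (-3, -1/2) this is 16.000.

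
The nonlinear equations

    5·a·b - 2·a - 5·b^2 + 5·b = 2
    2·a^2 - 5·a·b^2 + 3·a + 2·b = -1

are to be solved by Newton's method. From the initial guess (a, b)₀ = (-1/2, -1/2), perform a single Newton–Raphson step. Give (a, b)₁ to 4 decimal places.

At (-1/2, -1/2): F = (-3.5000, -0.3750).
Jacobian J = [[5·b - 2, 5·a - 10·b + 5], [4·a - 5·b^2 + 3, -10·a·b + 2]].
At the point, J = [[-4.5000, 7.5000], [-0.2500, -0.5000]] (det J = 4.1250).
Solving J·Δ = −F gives Δ = (-1.1061, -0.1970).
Then the next iterate is (a, b)₁ = (-1.6061, -0.6970).

(-1.6061, -0.6970)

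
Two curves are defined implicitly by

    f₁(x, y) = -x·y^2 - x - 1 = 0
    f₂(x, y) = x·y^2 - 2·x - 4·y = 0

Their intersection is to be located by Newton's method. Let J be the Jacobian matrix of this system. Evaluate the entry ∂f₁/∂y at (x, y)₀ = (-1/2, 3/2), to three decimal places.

1.500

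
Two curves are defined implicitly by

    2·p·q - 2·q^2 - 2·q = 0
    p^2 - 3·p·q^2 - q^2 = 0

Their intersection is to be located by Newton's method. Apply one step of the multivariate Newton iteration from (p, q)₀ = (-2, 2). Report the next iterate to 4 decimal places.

At (-2, 2): F = (-20.0000, 24.0000).
Jacobian J = [[2·q, 2·p - 4·q - 2], [2·p - 3·q^2, -6·p·q - 2·q]].
At the point, J = [[4.0000, -14.0000], [-16.0000, 20.0000]] (det J = -144.0000).
Solving J·Δ = −F gives Δ = (-0.4444, -1.5556).
Then the next iterate is (p, q)₁ = (-2.4444, 0.4444).

(-2.4444, 0.4444)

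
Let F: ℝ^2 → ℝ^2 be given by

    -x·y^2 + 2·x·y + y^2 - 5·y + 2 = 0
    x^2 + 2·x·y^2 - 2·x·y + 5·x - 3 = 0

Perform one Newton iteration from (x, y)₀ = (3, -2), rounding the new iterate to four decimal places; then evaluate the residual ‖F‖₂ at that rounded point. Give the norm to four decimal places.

At (3, -2): F = (-8.0000, 57.0000).
Jacobian J = [[-y^2 + 2·y, -2·x·y + 2·x + 2·y - 5], [2·x + 2·y^2 - 2·y + 5, 4·x·y - 2·x]].
At the point, J = [[-8.0000, 9.0000], [23.0000, -30.0000]] (det J = 33.0000).
Solving J·Δ = −F gives Δ = (8.2727, 8.2424).
Then the next iterate is (x, y)₁ = (11.2727, 6.2424).
Re-evaluating at (11.2727, 6.2424): F = (-288.776626, 918.239037), so ‖F‖₂ = 962.5772.

962.5772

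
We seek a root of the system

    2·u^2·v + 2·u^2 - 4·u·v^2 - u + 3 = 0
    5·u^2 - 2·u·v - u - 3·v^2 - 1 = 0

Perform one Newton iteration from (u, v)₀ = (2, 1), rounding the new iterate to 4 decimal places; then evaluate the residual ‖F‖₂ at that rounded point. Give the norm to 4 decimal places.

At (2, 1): F = (9.0000, 10.0000).
Jacobian J = [[4·u·v + 4·u - 4·v^2 - 1, 2·u^2 - 8·u·v], [10·u - 2·v - 1, -2·u - 6·v]].
At the point, J = [[11.0000, -8.0000], [17.0000, -10.0000]] (det J = 26.0000).
Solving J·Δ = −F gives Δ = (0.3846, 1.6538).
Then the next iterate is (u, v)₁ = (2.3846, 2.6538).
Re-evaluating at (2.3846, 2.6538): F = (-25.006924, -8.737480), so ‖F‖₂ = 26.4894.

26.4894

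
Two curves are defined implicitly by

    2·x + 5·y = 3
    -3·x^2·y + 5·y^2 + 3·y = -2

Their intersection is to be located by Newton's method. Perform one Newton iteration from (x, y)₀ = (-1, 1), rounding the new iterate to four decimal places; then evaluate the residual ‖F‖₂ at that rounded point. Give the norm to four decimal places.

At (-1, 1): F = (0.0000, 7.0000).
Jacobian J = [[2, 5], [-6·x·y, -3·x^2 + 10·y + 3]].
At the point, J = [[2.0000, 5.0000], [6.0000, 10.0000]] (det J = -10.0000).
Solving J·Δ = −F gives Δ = (-3.5000, 1.4000).
Then the next iterate is (x, y)₁ = (-4.5000, 2.4000).
Re-evaluating at (-4.5000, 2.4000): F = (0.0000, -107.8000), so ‖F‖₂ = 107.8000.

107.8000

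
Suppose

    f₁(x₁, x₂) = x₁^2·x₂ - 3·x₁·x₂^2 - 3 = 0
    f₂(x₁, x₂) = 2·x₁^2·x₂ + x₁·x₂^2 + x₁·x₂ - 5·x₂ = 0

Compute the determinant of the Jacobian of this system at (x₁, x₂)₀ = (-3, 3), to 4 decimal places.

1872.0000

J = [[2·x₁·x₂ - 3·x₂^2, x₁^2 - 6·x₁·x₂], [4·x₁·x₂ + x₂^2 + x₂, 2·x₁^2 + 2·x₁·x₂ + x₁ - 5]].
At the point, J = [[-45.0000, 63.0000], [-24.0000, -8.0000]].
det J = 1872.0000.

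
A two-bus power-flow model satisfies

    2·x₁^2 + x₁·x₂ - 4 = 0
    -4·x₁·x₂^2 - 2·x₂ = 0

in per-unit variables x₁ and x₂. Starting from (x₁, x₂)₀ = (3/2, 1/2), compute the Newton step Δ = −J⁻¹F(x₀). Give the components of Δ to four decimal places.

At (3/2, 1/2): F = (1.2500, -2.5000).
Jacobian J = [[4·x₁ + x₂, x₁], [-4·x₂^2, -8·x₁·x₂ - 2]].
At the point, J = [[6.5000, 1.5000], [-1.0000, -8.0000]] (det J = -50.5000).
Solving J·Δ = −F gives Δ = (-0.1238, -0.2970).

(-0.1238, -0.2970)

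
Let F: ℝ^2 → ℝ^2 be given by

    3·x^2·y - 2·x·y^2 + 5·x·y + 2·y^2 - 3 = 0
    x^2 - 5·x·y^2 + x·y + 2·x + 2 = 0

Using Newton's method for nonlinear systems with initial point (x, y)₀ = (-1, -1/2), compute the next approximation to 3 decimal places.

(1.143, -0.667)

At (-1, -1/2): F = (-1.000, 2.750).
Jacobian J = [[6·x·y - 2·y^2 + 5·y, 3·x^2 - 4·x·y + 5·x + 4·y], [2·x - 5·y^2 + y + 2, -10·x·y + x]].
At the point, J = [[0.000, -6.000], [-1.750, -6.000]] (det J = -10.500).
Solving J·Δ = −F gives Δ = (2.143, -0.167).
Then the next iterate is (x, y)₁ = (1.143, -0.667).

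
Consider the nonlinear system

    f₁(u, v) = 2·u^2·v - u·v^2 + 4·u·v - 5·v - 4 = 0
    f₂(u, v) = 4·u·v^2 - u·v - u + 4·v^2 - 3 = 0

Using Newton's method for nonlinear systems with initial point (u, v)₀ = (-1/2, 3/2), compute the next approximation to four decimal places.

(1.3278, -0.7508)

At (-1/2, 3/2): F = (-12.6250, 2.7500).
Jacobian J = [[4·u·v - v^2 + 4·v, 2·u^2 - 2·u·v + 4·u - 5], [4·v^2 - v - 1, 8·u·v - u + 8·v]].
At the point, J = [[0.7500, -5.0000], [6.5000, 6.5000]] (det J = 37.3750).
Solving J·Δ = −F gives Δ = (1.8278, -2.2508).
Then the next iterate is (u, v)₁ = (1.3278, -0.7508).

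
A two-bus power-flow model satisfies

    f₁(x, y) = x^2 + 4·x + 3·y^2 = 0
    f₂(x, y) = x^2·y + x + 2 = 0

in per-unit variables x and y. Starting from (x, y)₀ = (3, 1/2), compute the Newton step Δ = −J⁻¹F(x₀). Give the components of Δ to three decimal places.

(-2.144, -0.103)

At (3, 1/2): F = (21.750, 9.500).
Jacobian J = [[2·x + 4, 6·y], [2·x·y + 1, x^2]].
At the point, J = [[10.000, 3.000], [4.000, 9.000]] (det J = 78.000).
Solving J·Δ = −F gives Δ = (-2.144, -0.103).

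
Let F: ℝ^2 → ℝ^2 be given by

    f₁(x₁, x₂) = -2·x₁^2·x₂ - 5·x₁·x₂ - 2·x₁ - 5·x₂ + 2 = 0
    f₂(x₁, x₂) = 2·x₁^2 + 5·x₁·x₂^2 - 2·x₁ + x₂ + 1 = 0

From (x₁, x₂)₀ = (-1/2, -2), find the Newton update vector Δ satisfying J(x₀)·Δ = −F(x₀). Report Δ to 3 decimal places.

At (-1/2, -2): F = (9.000, -9.500).
Jacobian J = [[-4·x₁·x₂ - 5·x₂ - 2, -2·x₁^2 - 5·x₁ - 5], [4·x₁ + 5·x₂^2 - 2, 10·x₁·x₂ + 1]].
At the point, J = [[4.000, -3.000], [16.000, 11.000]] (det J = 92.000).
Solving J·Δ = −F gives Δ = (-0.766, 1.978).

(-0.766, 1.978)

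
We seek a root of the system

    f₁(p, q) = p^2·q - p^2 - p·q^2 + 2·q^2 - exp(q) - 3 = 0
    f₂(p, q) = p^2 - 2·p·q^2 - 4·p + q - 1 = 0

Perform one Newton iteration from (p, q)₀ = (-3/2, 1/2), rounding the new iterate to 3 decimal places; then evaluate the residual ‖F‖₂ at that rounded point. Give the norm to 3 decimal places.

3.431

At (-3/2, 1/2): F = (-4.89872, 8.500).
Jacobian J = [[2·p·q - 2·p - q^2, p^2 - 2·p·q + 4·q - exp(q)], [2·p - 2·q^2 - 4, -4·p·q + 1]].
At the point, J = [[1.250, 4.10128], [-7.500, 4.000]] (det J = 35.75959).
Solving J·Δ = −F gives Δ = (1.523, 0.730).
Then the next iterate is (p, q)₁ = (0.023, 1.230).
Re-evaluating at (0.023, 1.230): F = (-3.43010, 0.06894), so ‖F‖₂ = 3.431.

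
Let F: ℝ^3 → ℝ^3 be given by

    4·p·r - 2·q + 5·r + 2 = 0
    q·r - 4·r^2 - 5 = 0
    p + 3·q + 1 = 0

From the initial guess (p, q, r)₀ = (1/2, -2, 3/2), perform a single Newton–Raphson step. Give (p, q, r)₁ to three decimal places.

(-0.455, -0.182, 0.481)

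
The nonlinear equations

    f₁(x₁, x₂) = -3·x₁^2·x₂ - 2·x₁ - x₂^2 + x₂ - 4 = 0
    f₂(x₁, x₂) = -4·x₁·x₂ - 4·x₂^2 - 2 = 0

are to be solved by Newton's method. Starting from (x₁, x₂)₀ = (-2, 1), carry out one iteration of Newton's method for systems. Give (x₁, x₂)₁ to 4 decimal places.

(-1.5000, 0.4615)

At (-2, 1): F = (-12.0000, 2.0000).
Jacobian J = [[-6·x₁·x₂ - 2, -3·x₁^2 - 2·x₂ + 1], [-4·x₂, -4·x₁ - 8·x₂]].
At the point, J = [[10.0000, -13.0000], [-4.0000, 0.0000]] (det J = -52.0000).
Solving J·Δ = −F gives Δ = (0.5000, -0.5385).
Then the next iterate is (x₁, x₂)₁ = (-1.5000, 0.4615).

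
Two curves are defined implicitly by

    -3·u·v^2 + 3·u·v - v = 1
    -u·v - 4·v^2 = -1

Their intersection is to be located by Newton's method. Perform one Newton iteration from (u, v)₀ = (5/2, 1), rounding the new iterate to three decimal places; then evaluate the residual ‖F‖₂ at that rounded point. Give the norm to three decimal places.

2.254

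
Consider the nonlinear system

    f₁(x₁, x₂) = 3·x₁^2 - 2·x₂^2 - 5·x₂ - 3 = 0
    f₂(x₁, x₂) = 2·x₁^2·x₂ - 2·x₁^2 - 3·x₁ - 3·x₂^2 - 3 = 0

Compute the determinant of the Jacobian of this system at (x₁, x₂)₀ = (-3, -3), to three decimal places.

-963.000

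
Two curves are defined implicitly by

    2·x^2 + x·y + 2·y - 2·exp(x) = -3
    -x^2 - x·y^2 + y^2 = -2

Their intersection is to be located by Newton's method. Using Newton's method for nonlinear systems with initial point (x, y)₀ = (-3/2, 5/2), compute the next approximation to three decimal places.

At (-3/2, 5/2): F = (8.30374, 15.375).
Jacobian J = [[4·x + y - 2·exp(x), x + 2], [-2·x - y^2, -2·x·y + 2·y]].
At the point, J = [[-3.94626, 0.500], [-3.250, 12.500]] (det J = -47.70325).
Solving J·Δ = −F gives Δ = (2.015, -0.706).
Then the next iterate is (x, y)₁ = (0.515, 1.794).

(0.515, 1.794)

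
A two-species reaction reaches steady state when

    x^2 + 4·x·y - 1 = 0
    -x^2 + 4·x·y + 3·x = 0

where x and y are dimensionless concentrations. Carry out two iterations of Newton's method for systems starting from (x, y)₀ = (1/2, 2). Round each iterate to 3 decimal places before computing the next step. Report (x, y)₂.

(-0.611, 5.319)

At (1/2, 2): F = (3.250, 5.250).
Jacobian J = [[2·x + 4·y, 4·x], [-2·x + 4·y + 3, 4·x]].
At the point, J = [[9.000, 2.000], [10.000, 2.000]] (det J = -2.000).
Solving J·Δ = −F gives Δ = (-2.000, 7.375).
Then the next iterate is (x, y)₁ = (-1.500, 9.375).
Round to (-1.500, 9.375) and repeat: F = (-55.000, -63.000), J = [[34.500, -6.000], [43.500, -6.000]].
Δ = (0.889, -4.056), so (x, y)₂ = (-0.611, 5.319).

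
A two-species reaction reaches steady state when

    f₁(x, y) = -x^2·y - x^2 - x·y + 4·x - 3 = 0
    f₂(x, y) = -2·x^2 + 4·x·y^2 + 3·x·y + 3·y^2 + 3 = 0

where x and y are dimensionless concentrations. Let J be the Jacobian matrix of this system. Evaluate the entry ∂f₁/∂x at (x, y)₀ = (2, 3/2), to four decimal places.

∂f₁/∂x = -2·x·y - 2·x - y + 4.
At (2, 3/2) this is -7.5000.

-7.5000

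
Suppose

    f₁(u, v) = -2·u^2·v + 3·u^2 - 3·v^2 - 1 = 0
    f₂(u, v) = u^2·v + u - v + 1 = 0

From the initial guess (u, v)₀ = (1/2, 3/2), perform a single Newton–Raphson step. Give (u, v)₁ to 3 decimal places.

At (1/2, 3/2): F = (-7.750, 0.375).
Jacobian J = [[-4·u·v + 6·u, -2·u^2 - 6·v], [2·u·v + 1, u^2 - 1]].
At the point, J = [[0.000, -9.500], [2.500, -0.750]] (det J = 23.750).
Solving J·Δ = −F gives Δ = (-0.395, -0.816).
Then the next iterate is (u, v)₁ = (0.105, 0.684).

(0.105, 0.684)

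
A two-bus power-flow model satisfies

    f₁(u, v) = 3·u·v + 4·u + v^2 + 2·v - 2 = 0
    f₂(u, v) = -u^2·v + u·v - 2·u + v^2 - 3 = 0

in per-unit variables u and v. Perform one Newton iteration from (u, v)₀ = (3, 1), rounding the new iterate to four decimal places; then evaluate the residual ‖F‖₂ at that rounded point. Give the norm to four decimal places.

At (3, 1): F = (22.0000, -14.0000).
Jacobian J = [[3·v + 4, 3·u + 2·v + 2], [-2·u·v + v - 2, -u^2 + u + 2·v]].
At the point, J = [[7.0000, 13.0000], [-7.0000, -4.0000]] (det J = 63.0000).
Solving J·Δ = −F gives Δ = (-1.4921, -0.8889).
Then the next iterate is (u, v)₁ = (1.5079, 0.1111).
Re-evaluating at (1.5079, 0.1111): F = (4.768726, -6.088544), so ‖F‖₂ = 7.7338.

7.7338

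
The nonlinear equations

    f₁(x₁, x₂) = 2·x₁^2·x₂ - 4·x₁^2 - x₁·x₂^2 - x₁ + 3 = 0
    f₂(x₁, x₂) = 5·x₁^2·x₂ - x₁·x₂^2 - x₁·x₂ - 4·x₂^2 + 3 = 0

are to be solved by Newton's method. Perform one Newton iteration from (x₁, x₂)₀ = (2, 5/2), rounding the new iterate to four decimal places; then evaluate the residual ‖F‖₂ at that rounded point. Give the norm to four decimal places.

At (2, 5/2): F = (-7.5000, 10.5000).
Jacobian J = [[4·x₁·x₂ - 8·x₁ - x₂^2 - 1, 2·x₁^2 - 2·x₁·x₂], [10·x₁·x₂ - x₂^2 - x₂, 5·x₁^2 - 2·x₁·x₂ - x₁ - 8·x₂]].
At the point, J = [[-3.2500, -2.0000], [41.2500, -12.0000]] (det J = 121.5000).
Solving J·Δ = −F gives Δ = (-0.9136, -2.2654).
Then the next iterate is (x₁, x₂)₁ = (1.0864, 0.2346).
Re-evaluating at (1.0864, 0.2346): F = (-2.313472, 3.849640), so ‖F‖₂ = 4.4913.

4.4913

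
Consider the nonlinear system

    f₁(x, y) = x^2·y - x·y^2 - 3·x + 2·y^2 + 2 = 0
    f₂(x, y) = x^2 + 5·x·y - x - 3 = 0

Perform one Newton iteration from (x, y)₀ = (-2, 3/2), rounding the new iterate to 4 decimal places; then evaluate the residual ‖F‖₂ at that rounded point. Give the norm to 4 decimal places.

8.4011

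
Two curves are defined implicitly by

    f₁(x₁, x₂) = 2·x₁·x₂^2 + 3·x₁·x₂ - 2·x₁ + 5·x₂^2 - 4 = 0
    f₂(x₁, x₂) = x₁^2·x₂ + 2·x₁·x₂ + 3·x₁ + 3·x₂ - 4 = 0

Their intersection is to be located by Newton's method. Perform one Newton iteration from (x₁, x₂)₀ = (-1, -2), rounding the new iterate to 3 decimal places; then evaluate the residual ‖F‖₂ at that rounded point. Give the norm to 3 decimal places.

9.905

At (-1, -2): F = (16.000, -11.000).
Jacobian J = [[2·x₂^2 + 3·x₂ - 2, 4·x₁·x₂ + 3·x₁ + 10·x₂], [2·x₁·x₂ + 2·x₂ + 3, x₁^2 + 2·x₁ + 3]].
At the point, J = [[0.000, -15.000], [3.000, 2.000]] (det J = 45.000).
Solving J·Δ = −F gives Δ = (2.956, 1.067).
Then the next iterate is (x₁, x₂)₁ = (1.956, -0.933).
Re-evaluating at (1.956, -0.933): F = (-5.62905, -8.15049), so ‖F‖₂ = 9.905.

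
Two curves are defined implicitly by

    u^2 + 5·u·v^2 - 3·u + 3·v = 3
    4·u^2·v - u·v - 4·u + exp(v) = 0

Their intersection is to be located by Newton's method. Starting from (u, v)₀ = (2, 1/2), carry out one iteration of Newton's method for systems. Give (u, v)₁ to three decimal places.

At (2, 1/2): F = (-1.000, 0.64872).
Jacobian J = [[2·u + 5·v^2 - 3, 10·u·v + 3], [8·u·v - v - 4, 4·u^2 - u + exp(v)]].
At the point, J = [[2.250, 13.000], [3.500, 15.64872]] (det J = -10.29038).
Solving J·Δ = −F gives Δ = (-2.340, 0.482).
Then the next iterate is (u, v)₁ = (-0.340, 0.982).

(-0.340, 0.982)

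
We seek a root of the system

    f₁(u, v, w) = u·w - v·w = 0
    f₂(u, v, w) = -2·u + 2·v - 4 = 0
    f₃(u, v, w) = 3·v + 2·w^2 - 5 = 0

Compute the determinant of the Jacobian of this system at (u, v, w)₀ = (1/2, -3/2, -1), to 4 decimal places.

-12.0000

J = [[w, -w, u - v], [-2, 2, 0], [0, 3, 4·w]].
At the point, J = [[-1.0000, 1.0000, 2.0000], [-2.0000, 2.0000, 0.0000], [0.0000, 3.0000, -4.0000]].
det J = -12.0000.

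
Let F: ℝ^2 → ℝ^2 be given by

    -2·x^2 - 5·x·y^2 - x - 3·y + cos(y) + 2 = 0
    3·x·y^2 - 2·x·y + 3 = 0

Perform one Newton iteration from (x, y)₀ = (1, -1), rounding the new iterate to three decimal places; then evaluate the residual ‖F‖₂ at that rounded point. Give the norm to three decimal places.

At (1, -1): F = (-2.45970, 8.000).
Jacobian J = [[-4·x - 5·y^2 - 1, -10·x·y - sin(y) - 3], [3·y^2 - 2·y, 6·x·y - 2·x]].
At the point, J = [[-10.000, 7.84147], [5.000, -8.000]] (det J = 40.79265).
Solving J·Δ = −F gives Δ = (1.055, 1.660).
Then the next iterate is (x, y)₁ = (2.055, 0.660).
Re-evaluating at (2.055, 0.660): F = (-14.16685, 2.97287), so ‖F‖₂ = 14.475.

14.475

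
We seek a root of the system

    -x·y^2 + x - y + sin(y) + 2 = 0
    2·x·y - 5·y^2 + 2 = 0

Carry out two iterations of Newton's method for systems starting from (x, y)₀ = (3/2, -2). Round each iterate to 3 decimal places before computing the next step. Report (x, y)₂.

At (3/2, -2): F = (-1.40930, -24.000).
Jacobian J = [[-y^2 + 1, -2·x·y + cos(y) - 1], [2·y, 2·x - 10·y]].
At the point, J = [[-3.000, 4.58385], [-4.000, 23.000]] (det J = -50.66459).
Solving J·Δ = −F gives Δ = (1.532, 1.310).
Then the next iterate is (x, y)₁ = (3.032, -0.690).
Round to (3.032, -0.690) and repeat: F = (3.64193, -4.56466), J = [[0.52390, 3.95541], [-1.380, 12.964]].
Δ = (-5.328, -0.215), so (x, y)₂ = (-2.296, -0.905).

(-2.296, -0.905)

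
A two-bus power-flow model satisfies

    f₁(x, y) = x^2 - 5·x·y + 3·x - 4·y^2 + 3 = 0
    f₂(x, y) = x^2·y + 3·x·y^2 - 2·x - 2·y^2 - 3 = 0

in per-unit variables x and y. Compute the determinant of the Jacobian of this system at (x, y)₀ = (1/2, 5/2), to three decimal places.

J = [[2·x - 5·y + 3, -5·x - 8·y], [2·x·y + 3·y^2 - 2, x^2 + 6·x·y - 4·y]].
At the point, J = [[-8.500, -22.500], [19.250, -2.250]].
det J = 452.250.

452.250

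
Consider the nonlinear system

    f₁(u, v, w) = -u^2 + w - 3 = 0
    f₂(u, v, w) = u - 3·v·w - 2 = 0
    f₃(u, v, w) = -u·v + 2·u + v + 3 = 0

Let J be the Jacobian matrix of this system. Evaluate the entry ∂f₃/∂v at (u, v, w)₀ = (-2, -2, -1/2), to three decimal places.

3.000

∂f₃/∂v = -u + 1.
At (-2, -2, -1/2) this is 3.000.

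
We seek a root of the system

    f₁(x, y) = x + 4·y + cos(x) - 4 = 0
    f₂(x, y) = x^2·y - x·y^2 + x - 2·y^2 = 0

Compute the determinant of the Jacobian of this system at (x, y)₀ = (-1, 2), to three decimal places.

J = [[-sin(x) + 1, 4], [2·x·y - y^2 + 1, x^2 - 2·x·y - 4·y]].
At the point, J = [[1.84147, 4.000], [-7.000, -3.000]].
det J = 22.476.

22.476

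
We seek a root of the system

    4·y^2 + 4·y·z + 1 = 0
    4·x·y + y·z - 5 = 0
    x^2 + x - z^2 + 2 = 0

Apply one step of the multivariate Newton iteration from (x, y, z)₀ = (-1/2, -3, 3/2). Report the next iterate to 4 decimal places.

At (-1/2, -3, 3/2): F = (19.0000, -3.5000, -0.5000).
Jacobian J = [[0, 8·y + 4·z, 4·y], [4·y, 4·x + z, y], [2·x + 1, 0, -2·z]].
At the point, J = [[0.0000, -18.0000, -12.0000], [-12.0000, -0.5000, -3.0000], [0.0000, 0.0000, -3.0000]] (det J = 648.0000).
Solving J·Δ = −F gives Δ = (-0.2986, 1.1667, -0.1667).
Then the next iterate is (x, y, z)₁ = (-0.7986, -1.8333, 1.3333).

(-0.7986, -1.8333, 1.3333)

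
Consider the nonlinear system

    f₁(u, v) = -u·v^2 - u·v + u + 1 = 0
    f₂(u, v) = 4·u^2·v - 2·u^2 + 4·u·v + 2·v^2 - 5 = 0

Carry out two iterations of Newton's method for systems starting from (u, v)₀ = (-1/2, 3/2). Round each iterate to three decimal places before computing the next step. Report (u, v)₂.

(0.833, 0.729)

At (-1/2, 3/2): F = (2.375, -2.500).
Jacobian J = [[-v^2 - v + 1, -2·u·v - u], [8·u·v - 4·u + 4·v, 4·u^2 + 4·u + 4·v]].
At the point, J = [[-2.750, 2.000], [2.000, 5.000]] (det J = -17.750).
Solving J·Δ = −F gives Δ = (0.951, 0.120).
Then the next iterate is (u, v)₁ = (0.451, 1.620).
Round to (0.451, 1.620) and repeat: F = (-0.46322, 4.08252), J = [[-3.24440, -1.91224], [10.52096, 9.09760]].
Δ = (0.382, -0.891), so (u, v)₂ = (0.833, 0.729).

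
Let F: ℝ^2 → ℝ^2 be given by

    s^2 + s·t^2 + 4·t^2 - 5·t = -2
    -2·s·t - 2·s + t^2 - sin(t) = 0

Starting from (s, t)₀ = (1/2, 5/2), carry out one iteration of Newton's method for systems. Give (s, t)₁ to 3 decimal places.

At (1/2, 5/2): F = (17.875, 2.15153).
Jacobian J = [[2·s + t^2, 2·s·t + 8·t - 5], [-2·t - 2, -2·s + 2·t - cos(t)]].
At the point, J = [[7.250, 17.500], [-7.000, 4.80114]] (det J = 157.30829).
Solving J·Δ = −F gives Δ = (-0.306, -0.895).
Then the next iterate is (s, t)₁ = (0.194, 1.605).

(0.194, 1.605)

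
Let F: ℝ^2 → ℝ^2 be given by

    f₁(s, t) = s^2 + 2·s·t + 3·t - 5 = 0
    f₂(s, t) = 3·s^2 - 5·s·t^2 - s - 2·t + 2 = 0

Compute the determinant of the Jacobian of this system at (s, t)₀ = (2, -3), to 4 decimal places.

122.0000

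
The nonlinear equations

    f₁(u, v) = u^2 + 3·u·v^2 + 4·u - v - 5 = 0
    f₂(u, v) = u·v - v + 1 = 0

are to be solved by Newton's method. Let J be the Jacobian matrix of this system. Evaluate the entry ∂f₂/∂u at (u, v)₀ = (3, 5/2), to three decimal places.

2.500

∂f₂/∂u = v.
At (3, 5/2) this is 2.500.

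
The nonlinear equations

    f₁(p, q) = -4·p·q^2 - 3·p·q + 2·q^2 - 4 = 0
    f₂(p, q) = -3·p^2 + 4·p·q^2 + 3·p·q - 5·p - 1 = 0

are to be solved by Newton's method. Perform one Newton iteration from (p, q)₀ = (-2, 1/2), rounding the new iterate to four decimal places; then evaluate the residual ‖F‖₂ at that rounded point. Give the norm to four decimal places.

2.2250

At (-2, 1/2): F = (1.5000, -8.0000).
Jacobian J = [[-4·q^2 - 3·q, -8·p·q - 3·p + 4·q], [-6·p + 4·q^2 + 3·q - 5, 8·p·q + 3·p]].
At the point, J = [[-2.5000, 16.0000], [9.5000, -14.0000]] (det J = -117.0000).
Solving J·Δ = −F gives Δ = (0.9145, 0.0491).
Then the next iterate is (p, q)₁ = (-1.0855, 0.5491).
Re-evaluating at (-1.0855, 0.5491): F = (-0.299674, -2.204735), so ‖F‖₂ = 2.2250.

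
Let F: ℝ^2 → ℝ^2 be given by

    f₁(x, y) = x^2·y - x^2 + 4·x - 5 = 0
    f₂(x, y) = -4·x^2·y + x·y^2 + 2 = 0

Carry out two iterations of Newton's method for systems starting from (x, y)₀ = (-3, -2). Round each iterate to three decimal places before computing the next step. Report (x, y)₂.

At (-3, -2): F = (-44.000, 62.000).
Jacobian J = [[2·x·y - 2·x + 4, x^2], [-8·x·y + y^2, -4·x^2 + 2·x·y]].
At the point, J = [[22.000, 9.000], [-44.000, -24.000]] (det J = -132.000).
Solving J·Δ = −F gives Δ = (3.773, -4.333).
Then the next iterate is (x, y)₁ = (0.773, -6.333).
Round to (0.773, -6.333) and repeat: F = (-6.28968, 48.13923), J = [[-7.33682, 0.59753], [79.27016, -12.18093]].
Δ = (-1.139, -3.462), so (x, y)₂ = (-0.366, -9.795).

(-0.366, -9.795)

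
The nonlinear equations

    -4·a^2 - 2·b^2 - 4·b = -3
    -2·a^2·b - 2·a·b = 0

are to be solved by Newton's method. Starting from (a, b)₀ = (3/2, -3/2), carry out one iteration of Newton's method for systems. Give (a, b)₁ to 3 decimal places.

(1.330, -0.273)

At (3/2, -3/2): F = (-4.500, 11.250).
Jacobian J = [[-8·a, -4·b - 4], [-4·a·b - 2·b, -2·a^2 - 2·a]].
At the point, J = [[-12.000, 2.000], [12.000, -7.500]] (det J = 66.000).
Solving J·Δ = −F gives Δ = (-0.170, 1.227).
Then the next iterate is (a, b)₁ = (1.330, -0.273).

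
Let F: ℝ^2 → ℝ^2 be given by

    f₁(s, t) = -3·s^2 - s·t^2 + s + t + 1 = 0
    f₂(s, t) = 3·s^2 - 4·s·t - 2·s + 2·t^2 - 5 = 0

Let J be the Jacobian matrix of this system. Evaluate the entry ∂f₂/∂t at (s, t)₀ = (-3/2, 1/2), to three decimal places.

∂f₂/∂t = -4·s + 4·t.
At (-3/2, 1/2) this is 8.000.

8.000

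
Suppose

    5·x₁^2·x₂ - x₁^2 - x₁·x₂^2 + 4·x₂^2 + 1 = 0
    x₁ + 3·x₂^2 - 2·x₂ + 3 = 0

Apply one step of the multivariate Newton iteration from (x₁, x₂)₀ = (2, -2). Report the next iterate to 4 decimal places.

(1.6394, -0.5258)

At (2, -2): F = (-35.0000, 21.0000).
Jacobian J = [[10·x₁·x₂ - 2·x₁ - x₂^2, 5·x₁^2 - 2·x₁·x₂ + 8·x₂], [1, 6·x₂ - 2]].
At the point, J = [[-48.0000, 12.0000], [1.0000, -14.0000]] (det J = 660.0000).
Solving J·Δ = −F gives Δ = (-0.3606, 1.4742).
Then the next iterate is (x₁, x₂)₁ = (1.6394, -0.5258).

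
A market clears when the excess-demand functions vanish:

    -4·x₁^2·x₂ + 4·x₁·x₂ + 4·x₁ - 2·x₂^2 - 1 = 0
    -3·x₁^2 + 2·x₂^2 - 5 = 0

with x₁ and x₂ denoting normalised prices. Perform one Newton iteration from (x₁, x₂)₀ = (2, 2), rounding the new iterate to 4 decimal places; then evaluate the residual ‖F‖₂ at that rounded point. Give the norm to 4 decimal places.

5.8617

At (2, 2): F = (-17.0000, -9.0000).
Jacobian J = [[-8·x₁·x₂ + 4·x₂ + 4, -4·x₁^2 + 4·x₁ - 4·x₂], [-6·x₁, 4·x₂]].
At the point, J = [[-20.0000, -16.0000], [-12.0000, 8.0000]] (det J = -352.0000).
Solving J·Δ = −F gives Δ = (-0.7955, -0.0682).
Then the next iterate is (x₁, x₂)₁ = (1.2045, 1.9318).
Re-evaluating at (1.2045, 1.9318): F = (-5.549068, -1.888758), so ‖F‖₂ = 5.8617.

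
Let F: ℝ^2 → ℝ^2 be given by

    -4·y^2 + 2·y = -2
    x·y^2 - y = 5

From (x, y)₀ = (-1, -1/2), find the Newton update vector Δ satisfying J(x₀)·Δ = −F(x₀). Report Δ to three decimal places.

At (-1, -1/2): F = (0.000, -4.750).
Jacobian J = [[0, -8·y + 2], [y^2, 2·x·y - 1]].
At the point, J = [[0.000, 6.000], [0.250, 0.000]] (det J = -1.500).
Solving J·Δ = −F gives Δ = (19.000, 0.000).

(19.000, 0.000)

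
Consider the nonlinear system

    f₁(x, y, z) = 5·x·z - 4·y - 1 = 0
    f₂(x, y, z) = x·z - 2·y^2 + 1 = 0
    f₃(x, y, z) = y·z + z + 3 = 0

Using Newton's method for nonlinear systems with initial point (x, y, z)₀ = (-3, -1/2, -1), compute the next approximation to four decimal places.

At (-3, -1/2, -1): F = (16.0000, 3.5000, 2.5000).
Jacobian J = [[5·z, -4, 5·x], [z, -4·y, x], [0, z, y + 1]].
At the point, J = [[-5.0000, -4.0000, -15.0000], [-1.0000, 2.0000, -3.0000], [0.0000, -1.0000, 0.5000]] (det J = -7.0000).
Solving J·Δ = −F gives Δ = (18.9286, -0.1071, -5.2143).
Then the next iterate is (x, y, z)₁ = (15.9286, -0.6071, -6.2143).

(15.9286, -0.6071, -6.2143)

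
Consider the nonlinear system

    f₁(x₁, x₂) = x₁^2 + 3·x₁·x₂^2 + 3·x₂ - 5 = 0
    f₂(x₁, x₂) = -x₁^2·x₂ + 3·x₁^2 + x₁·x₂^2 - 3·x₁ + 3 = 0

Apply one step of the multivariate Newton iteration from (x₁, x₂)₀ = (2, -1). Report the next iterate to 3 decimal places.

(0.300, -2.100)

At (2, -1): F = (2.000, 15.000).
Jacobian J = [[2·x₁ + 3·x₂^2, 6·x₁·x₂ + 3], [-2·x₁·x₂ + 6·x₁ + x₂^2 - 3, -x₁^2 + 2·x₁·x₂]].
At the point, J = [[7.000, -9.000], [14.000, -8.000]] (det J = 70.000).
Solving J·Δ = −F gives Δ = (-1.700, -1.100).
Then the next iterate is (x₁, x₂)₁ = (0.300, -2.100).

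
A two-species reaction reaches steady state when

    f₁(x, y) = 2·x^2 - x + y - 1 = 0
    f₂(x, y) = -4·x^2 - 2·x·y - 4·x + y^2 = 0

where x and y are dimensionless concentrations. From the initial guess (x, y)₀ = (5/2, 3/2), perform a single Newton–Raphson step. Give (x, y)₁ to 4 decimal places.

(0.3611, 10.2500)

At (5/2, 3/2): F = (10.5000, -40.2500).
Jacobian J = [[4·x - 1, 1], [-8·x - 2·y - 4, -2·x + 2·y]].
At the point, J = [[9.0000, 1.0000], [-27.0000, -2.0000]] (det J = 9.0000).
Solving J·Δ = −F gives Δ = (-2.1389, 8.7500).
Then the next iterate is (x, y)₁ = (0.3611, 10.2500).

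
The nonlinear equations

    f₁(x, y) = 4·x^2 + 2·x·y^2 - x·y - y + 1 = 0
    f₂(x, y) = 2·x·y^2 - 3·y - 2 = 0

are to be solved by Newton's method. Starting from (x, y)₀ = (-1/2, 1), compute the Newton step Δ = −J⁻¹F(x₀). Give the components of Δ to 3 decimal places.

(0.875, -0.850)

At (-1/2, 1): F = (0.500, -6.000).
Jacobian J = [[8·x + 2·y^2 - y, 4·x·y - x - 1], [2·y^2, 4·x·y - 3]].
At the point, J = [[-3.000, -2.500], [2.000, -5.000]] (det J = 20.000).
Solving J·Δ = −F gives Δ = (0.875, -0.850).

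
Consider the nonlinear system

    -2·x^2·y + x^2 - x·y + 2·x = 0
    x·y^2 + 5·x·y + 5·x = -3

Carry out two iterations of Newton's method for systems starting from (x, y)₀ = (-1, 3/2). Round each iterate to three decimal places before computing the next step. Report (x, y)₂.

(-0.053, 1.378)

At (-1, 3/2): F = (-2.500, -11.750).
Jacobian J = [[-4·x·y + 2·x - y + 2, -2·x^2 - x], [y^2 + 5·y + 5, 2·x·y + 5·x]].
At the point, J = [[4.500, -1.000], [14.750, -8.000]] (det J = -21.250).
Solving J·Δ = −F gives Δ = (0.388, -0.753).
Then the next iterate is (x, y)₁ = (-0.612, 0.747).
Round to (-0.612, 0.747) and repeat: F = (-0.95186, -2.68732), J = [[1.85766, -0.13709], [9.29301, -3.97433]].
Δ = (0.559, 0.631), so (x, y)₂ = (-0.053, 1.378).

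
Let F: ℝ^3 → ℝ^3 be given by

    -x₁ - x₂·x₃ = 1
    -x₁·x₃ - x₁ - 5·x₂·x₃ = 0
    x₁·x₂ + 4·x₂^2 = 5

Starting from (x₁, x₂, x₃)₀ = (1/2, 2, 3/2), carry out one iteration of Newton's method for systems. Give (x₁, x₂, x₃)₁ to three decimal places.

(-2.126, 1.591, 0.870)

At (1/2, 2, 3/2): F = (-4.500, -16.250, 12.000).
Jacobian J = [[-1, -x₃, -x₂], [-x₃ - 1, -5·x₃, -x₁ - 5·x₂], [x₂, x₁ + 8·x₂, 0]].
At the point, J = [[-1.000, -1.500, -2.000], [-2.500, -7.500, -10.500], [2.000, 16.500, 0.000]] (det J = -89.250).
Solving J·Δ = −F gives Δ = (-2.626, -0.409, -0.630).
Then the next iterate is (x₁, x₂, x₃)₁ = (-2.126, 1.591, 0.870).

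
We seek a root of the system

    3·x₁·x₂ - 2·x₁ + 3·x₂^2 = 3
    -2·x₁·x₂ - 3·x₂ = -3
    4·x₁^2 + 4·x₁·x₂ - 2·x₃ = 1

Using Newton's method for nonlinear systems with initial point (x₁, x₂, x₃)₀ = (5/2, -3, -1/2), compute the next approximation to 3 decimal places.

(0.437, -1.172, -2.113)

At (5/2, -3, -1/2): F = (-3.500, 27.000, -5.000).
Jacobian J = [[3·x₂ - 2, 3·x₁ + 6·x₂, 0], [-2·x₂, -2·x₁ - 3, 0], [8·x₁ + 4·x₂, 4·x₁, -2]].
At the point, J = [[-11.000, -10.500, 0.000], [6.000, -8.000, 0.000], [8.000, 10.000, -2.000]] (det J = -302.000).
Solving J·Δ = −F gives Δ = (-2.063, 1.828, -1.613).
Then the next iterate is (x₁, x₂, x₃)₁ = (0.437, -1.172, -2.113).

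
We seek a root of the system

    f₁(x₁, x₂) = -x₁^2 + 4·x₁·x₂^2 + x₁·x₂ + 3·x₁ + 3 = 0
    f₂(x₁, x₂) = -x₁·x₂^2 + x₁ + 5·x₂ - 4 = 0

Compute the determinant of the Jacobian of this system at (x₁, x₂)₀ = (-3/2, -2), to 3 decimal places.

47.500

J = [[-2·x₁ + 4·x₂^2 + x₂ + 3, 8·x₁·x₂ + x₁], [-x₂^2 + 1, -2·x₁·x₂ + 5]].
At the point, J = [[20.000, 22.500], [-3.000, -1.000]].
det J = 47.500.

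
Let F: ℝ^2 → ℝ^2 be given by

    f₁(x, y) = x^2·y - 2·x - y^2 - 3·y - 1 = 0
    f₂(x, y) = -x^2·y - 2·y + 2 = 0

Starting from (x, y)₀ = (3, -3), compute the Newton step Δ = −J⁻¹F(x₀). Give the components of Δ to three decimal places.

At (3, -3): F = (-34.000, 35.000).
Jacobian J = [[2·x·y - 2, x^2 - 2·y - 3], [-2·x·y, -x^2 - 2]].
At the point, J = [[-20.000, 12.000], [18.000, -11.000]] (det J = 4.000).
Solving J·Δ = −F gives Δ = (11.500, 22.000).

(11.500, 22.000)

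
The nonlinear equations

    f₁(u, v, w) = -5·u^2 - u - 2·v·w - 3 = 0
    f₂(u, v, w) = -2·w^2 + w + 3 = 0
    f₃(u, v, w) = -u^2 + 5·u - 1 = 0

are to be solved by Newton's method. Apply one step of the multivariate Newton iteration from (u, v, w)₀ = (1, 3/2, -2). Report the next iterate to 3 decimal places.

(0.000, 0.083, -1.222)

At (1, 3/2, -2): F = (-3.000, -7.000, 3.000).
Jacobian J = [[-10·u - 1, -2·w, -2·v], [0, 0, -4·w + 1], [-2·u + 5, 0, 0]].
At the point, J = [[-11.000, 4.000, -3.000], [0.000, 0.000, 9.000], [3.000, 0.000, 0.000]] (det J = 108.000).
Solving J·Δ = −F gives Δ = (-1.000, -1.417, 0.778).
Then the next iterate is (u, v, w)₁ = (0.000, 0.083, -1.222).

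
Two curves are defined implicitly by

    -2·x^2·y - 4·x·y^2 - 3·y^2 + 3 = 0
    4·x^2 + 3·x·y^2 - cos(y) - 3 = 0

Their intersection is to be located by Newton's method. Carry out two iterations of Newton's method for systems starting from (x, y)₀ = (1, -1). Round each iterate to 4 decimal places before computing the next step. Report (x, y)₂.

At (1, -1): F = (-2.0000, 3.459698).
Jacobian J = [[-4·x·y - 4·y^2, -2·x^2 - 8·x·y - 6·y], [8·x + 3·y^2, 6·x·y + sin(y)]].
At the point, J = [[0.0000, 12.0000], [11.0000, -6.841471]] (det J = -132.0000).
Solving J·Δ = −F gives Δ = (-0.2109, 0.1667).
Then the next iterate is (x, y)₁ = (0.7891, -0.8333).
Round to (0.7891, -0.8333) and repeat: F = (-0.237179, 0.462105), J = [[-0.147327, 9.014899], [8.395967, -4.685497]].
Δ = (-0.0407, 0.0256), so (x, y)₂ = (0.7484, -0.8077).

(0.7484, -0.8077)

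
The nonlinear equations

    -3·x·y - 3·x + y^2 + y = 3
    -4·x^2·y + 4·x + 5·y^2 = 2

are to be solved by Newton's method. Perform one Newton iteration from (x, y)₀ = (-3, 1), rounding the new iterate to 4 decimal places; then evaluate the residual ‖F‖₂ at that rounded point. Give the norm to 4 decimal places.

8.8277

At (-3, 1): F = (17.0000, -45.0000).
Jacobian J = [[-3·y - 3, -3·x + 2·y + 1], [-8·x·y + 4, -4·x^2 + 10·y]].
At the point, J = [[-6.0000, 12.0000], [28.0000, -26.0000]] (det J = -180.0000).
Solving J·Δ = −F gives Δ = (0.5444, -1.1444).
Then the next iterate is (x, y)₁ = (-2.4556, -0.1444).
Re-evaluating at (-2.4556, -0.1444): F = (3.179485, -8.235232), so ‖F‖₂ = 8.8277.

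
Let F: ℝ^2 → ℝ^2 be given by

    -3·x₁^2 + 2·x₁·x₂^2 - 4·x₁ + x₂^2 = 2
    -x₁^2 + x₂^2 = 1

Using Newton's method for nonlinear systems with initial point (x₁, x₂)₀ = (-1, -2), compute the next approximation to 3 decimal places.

At (-1, -2): F = (-5.000, 2.000).
Jacobian J = [[-6·x₁ + 2·x₂^2 - 4, 4·x₁·x₂ + 2·x₂], [-2·x₁, 2·x₂]].
At the point, J = [[10.000, 4.000], [2.000, -4.000]] (det J = -48.000).
Solving J·Δ = −F gives Δ = (0.250, 0.625).
Then the next iterate is (x₁, x₂)₁ = (-0.750, -1.375).

(-0.750, -1.375)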